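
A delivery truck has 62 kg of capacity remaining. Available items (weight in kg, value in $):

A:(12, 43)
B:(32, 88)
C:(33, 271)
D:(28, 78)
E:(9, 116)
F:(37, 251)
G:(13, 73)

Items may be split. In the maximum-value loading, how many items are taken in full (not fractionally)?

Order: E (116/9=12.89) > C (271/33=8.21) > F (251/37=6.78) > G (73/13=5.62) > A (43/12=3.58) > D (78/28=2.79) > B (88/32=2.75)
Fill: take E (9 @ 116) → take C (33 @ 271) → take 20/37 of F → 135.68; 62/62 used.
2 item(s) taken whole; one partial (take 20/37 of F).

2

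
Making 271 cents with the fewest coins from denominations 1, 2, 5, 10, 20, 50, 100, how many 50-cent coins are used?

271 = 2×100 + 1×50 + 1×20 + 1×1
Count of 50: 1

1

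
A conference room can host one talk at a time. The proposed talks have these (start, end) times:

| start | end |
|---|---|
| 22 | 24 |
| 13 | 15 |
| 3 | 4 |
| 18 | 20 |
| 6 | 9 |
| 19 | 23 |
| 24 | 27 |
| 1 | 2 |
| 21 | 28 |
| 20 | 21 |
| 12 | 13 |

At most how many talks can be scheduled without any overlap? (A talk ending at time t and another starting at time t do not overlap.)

Greedy by earliest finish: after sorting by end time, pick each interval compatible with the last pick.
By end time: (1,2), (3,4), (6,9), (12,13), (13,15), (18,20), (20,21), (19,23), (22,24), (24,27), (21,28).
Pick (1,2); next start ≥ 2 → (3,4); next start ≥ 4 → (6,9); next start ≥ 9 → (12,13); next start ≥ 13 → (13,15); next start ≥ 15 → (18,20); next start ≥ 20 → (20,21); next start ≥ 21 → (22,24); next start ≥ 24 → (24,27).
Selected 9 talks.

9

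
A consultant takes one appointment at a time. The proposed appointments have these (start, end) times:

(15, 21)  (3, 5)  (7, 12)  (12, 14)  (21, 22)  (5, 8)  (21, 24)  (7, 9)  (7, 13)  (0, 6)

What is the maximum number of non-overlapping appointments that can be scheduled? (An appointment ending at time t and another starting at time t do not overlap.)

5

Greedy by earliest finish: after sorting by end time, pick each interval compatible with the last pick.
Sorted by end: (3,5)  (0,6)  (5,8)  (7,9)  (7,12)  (7,13)  (12,14)  (15,21)  (21,22)  (21,24)
take (3,5); take (5,8); skip (7,12); take (12,14); take (15,21); take (21,22).
Selected 5 appointments.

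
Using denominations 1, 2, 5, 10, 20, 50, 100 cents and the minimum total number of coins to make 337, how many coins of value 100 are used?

3

Greedy: take as many of the largest coin as possible, then repeat with the remainder.
337 − 3×100→37 − 1×20→17 − 1×10→7 − 1×5→2 − 1×2→0
Count of 100: 3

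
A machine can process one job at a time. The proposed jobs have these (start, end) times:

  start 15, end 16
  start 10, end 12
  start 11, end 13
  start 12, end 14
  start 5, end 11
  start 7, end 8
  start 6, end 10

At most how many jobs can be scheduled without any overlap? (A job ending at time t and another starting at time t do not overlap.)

Greedy by earliest finish: after sorting by end time, pick each interval compatible with the last pick.
Sorted by end: (7,8)  (6,10)  (5,11)  (10,12)  (11,13)  (12,14)  (15,16)
take (7,8); skip (6,10); take (10,12); take (12,14); take (15,16).
Selected 4 jobs.

4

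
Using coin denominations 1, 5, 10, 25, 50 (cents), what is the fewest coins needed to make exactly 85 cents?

3

85 = 1×50 + 1×25 + 1×10
Total coins = 1 + 1 + 1 = 3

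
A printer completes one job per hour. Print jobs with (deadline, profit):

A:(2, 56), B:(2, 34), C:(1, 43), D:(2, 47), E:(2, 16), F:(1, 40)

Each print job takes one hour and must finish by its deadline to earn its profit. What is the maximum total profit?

Take jobs in profit order; each goes to the latest open slot no later than its deadline.
Profit order: A=56 D=47 C=43 F=40 B=34 E=16
Assign: A→slot 2, D→slot 1, C skipped, F skipped, B skipped, E skipped.
Slots: [1:D] [2:A]
Profit = 47 + 56 = 103

103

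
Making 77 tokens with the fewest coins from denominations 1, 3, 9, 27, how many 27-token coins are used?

77 = 2×27 + 2×9 + 1×3 + 2×1
Count of 27: 2

2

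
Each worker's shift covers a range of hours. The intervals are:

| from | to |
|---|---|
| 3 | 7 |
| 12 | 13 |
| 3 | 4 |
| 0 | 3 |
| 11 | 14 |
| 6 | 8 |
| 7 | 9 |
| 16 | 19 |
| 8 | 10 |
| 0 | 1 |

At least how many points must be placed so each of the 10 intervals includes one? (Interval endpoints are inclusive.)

5

By right end: [0,1]  [0,3]  [3,4]  [3,7]  [6,8]  [7,9]  [8,10]  [12,13]  [11,14]  [16,19]
[0,1] uncovered → point at 1; [3,4] uncovered → point at 4; [6,8] uncovered → point at 8; [12,13] uncovered → point at 13; [16,19] uncovered → point at 19.
Points: 1, 4, 8, 13, 19 (5 total).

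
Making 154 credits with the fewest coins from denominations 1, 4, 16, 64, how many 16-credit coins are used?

154 = 2×64 + 1×16 + 2×4 + 2×1
Count of 16: 1

1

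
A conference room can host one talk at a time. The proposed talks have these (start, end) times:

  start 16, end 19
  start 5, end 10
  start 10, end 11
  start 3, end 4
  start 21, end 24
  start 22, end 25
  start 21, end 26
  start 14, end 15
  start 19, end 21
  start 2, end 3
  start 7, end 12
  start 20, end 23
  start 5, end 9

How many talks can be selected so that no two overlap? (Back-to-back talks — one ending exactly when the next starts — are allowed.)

Sort by end time and greedily take each interval whose start is ≥ the last chosen end.
By end time: (2,3), (3,4), (5,9), (5,10), (10,11), (7,12), (14,15), (16,19), (19,21), (20,23), (21,24), (22,25), (21,26).
Pick (2,3); next start ≥ 3 → (3,4); next start ≥ 4 → (5,9); next start ≥ 9 → (10,11); next start ≥ 11 → (14,15); next start ≥ 15 → (16,19); next start ≥ 19 → (19,21); next start ≥ 21 → (21,24).
Selected 8 talks.

8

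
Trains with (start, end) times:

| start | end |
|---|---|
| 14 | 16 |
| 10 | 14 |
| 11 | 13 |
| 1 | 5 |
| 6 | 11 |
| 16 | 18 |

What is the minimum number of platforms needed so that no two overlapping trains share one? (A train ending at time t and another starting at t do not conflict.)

Count concurrent intervals with a sweep; the peak is the room count.
starts: [1, 6, 10, 11, 14, 16]
ends:   [5, 11, 13, 14, 16, 18]
s1→1 e5→0 s6→1 s10→2  — peak 2.

2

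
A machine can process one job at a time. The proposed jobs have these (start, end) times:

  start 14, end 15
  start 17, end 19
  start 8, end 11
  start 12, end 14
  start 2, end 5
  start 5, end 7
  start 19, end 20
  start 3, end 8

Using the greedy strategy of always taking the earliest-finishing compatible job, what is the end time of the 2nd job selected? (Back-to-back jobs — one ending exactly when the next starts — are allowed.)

By end time: (2,5), (5,7), (3,8), (8,11), (12,14), (14,15), (17,19), (19,20).
Pick (2,5); next start ≥ 5 → (5,7); next start ≥ 7 → (8,11); next start ≥ 11 → (12,14); next start ≥ 14 → (14,15); next start ≥ 15 → (17,19); next start ≥ 19 → (19,20).
Selected: (2,5) (5,7) (8,11) (12,14) (14,15) (17,19) (19,20)

7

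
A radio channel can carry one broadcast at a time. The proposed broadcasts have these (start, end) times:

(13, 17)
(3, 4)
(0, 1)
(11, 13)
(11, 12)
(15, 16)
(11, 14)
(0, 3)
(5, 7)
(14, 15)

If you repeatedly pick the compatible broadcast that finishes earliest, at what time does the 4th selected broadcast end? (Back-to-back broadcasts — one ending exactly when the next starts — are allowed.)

Sort by end time and greedily take each interval whose start is ≥ the last chosen end.
By end time: (0,1), (0,3), (3,4), (5,7), (11,12), (11,13), (11,14), (14,15), (15,16), (13,17).
Pick (0,1); next start ≥ 1 → (3,4); next start ≥ 4 → (5,7); next start ≥ 7 → (11,12); next start ≥ 12 → (14,15); next start ≥ 15 → (15,16).
Selected: (0,1) (3,4) (5,7) (11,12) (14,15) (15,16)

12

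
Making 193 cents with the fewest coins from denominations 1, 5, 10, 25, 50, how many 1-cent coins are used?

3

Use the largest denomination that fits, subtract, and repeat.
193 = 3×50 + 1×25 + 1×10 + 1×5 + 3×1
Count of 1: 3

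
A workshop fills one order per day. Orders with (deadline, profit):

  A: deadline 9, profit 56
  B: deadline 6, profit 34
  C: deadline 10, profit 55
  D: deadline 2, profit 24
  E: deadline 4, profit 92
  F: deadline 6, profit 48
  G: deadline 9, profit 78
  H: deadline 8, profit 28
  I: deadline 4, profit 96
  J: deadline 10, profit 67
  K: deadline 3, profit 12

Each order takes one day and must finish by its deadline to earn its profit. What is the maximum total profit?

578

By profit: I(d4,96), E(d4,92), G(d9,78), J(d10,67), A(d9,56), C(d10,55), F(d6,48), B(d6,34), H(d8,28), D(d2,24), K(d3,12)
I→slot 4; E→slot 3; G→slot 9; J→slot 10; A→slot 8; C→slot 7; F→slot 6; B→slot 5; H→slot 2; D→slot 1; K skipped.
Profit = 24 + 28 + 92 + 96 + 34 + 48 + 55 + 56 + 78 + 67 = 578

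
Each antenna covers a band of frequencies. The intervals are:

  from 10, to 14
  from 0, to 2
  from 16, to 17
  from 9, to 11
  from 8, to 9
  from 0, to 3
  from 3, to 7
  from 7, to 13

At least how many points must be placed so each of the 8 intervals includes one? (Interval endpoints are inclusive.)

Process intervals by earliest right end; each time one isn't hit yet, stab at its right endpoint.
By right end: [0,2]  [0,3]  [3,7]  [8,9]  [9,11]  [7,13]  [10,14]  [16,17]
[0,2] uncovered → point at 2; [3,7] uncovered → point at 7; [8,9] uncovered → point at 9; [10,14] uncovered → point at 14; [16,17] uncovered → point at 17.
Points: 2, 7, 9, 14, 17 (5 total).

5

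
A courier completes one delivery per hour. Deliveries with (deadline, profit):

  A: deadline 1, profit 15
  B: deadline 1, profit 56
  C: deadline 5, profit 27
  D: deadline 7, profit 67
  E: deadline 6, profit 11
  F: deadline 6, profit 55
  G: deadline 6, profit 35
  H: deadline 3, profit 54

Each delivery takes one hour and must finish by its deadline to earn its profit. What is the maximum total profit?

305

By profit: D(d7,67), B(d1,56), F(d6,55), H(d3,54), G(d6,35), C(d5,27), A(d1,15), E(d6,11)
D→slot 7; B→slot 1; F→slot 6; H→slot 3; G→slot 5; C→slot 4; A skipped; E→slot 2.
Profit = 56 + 11 + 54 + 27 + 35 + 55 + 67 = 305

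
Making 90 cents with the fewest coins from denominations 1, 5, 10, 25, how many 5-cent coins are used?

90 = 3×25 + 1×10 + 1×5
Count of 5: 1

1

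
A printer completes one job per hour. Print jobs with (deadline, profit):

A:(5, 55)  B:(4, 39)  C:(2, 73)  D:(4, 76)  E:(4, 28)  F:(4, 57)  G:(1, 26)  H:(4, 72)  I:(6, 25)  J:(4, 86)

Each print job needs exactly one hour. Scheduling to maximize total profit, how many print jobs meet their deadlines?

6

Profit order: J=86 D=76 C=73 H=72 F=57 A=55 B=39 E=28 G=26 I=25
Assign: J→slot 4, D→slot 3, C→slot 2, H→slot 1, F skipped, A→slot 5, B skipped, E skipped, G skipped, I→slot 6.
Slots: [1:H] [2:C] [3:D] [4:J] [5:A] [6:I]
6 of 10 scheduled.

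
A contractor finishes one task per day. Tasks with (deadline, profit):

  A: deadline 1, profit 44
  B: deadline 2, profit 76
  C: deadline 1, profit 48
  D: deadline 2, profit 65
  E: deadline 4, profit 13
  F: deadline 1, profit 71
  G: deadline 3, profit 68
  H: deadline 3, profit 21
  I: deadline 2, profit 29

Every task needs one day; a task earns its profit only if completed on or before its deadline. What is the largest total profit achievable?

Sort by profit descending; place each in the latest free slot ≤ its deadline.
Profit order: B=76 F=71 G=68 D=65 C=48 A=44 I=29 H=21 E=13
Assign: B→slot 2, F→slot 1, G→slot 3, D skipped, C skipped, A skipped, I skipped, H skipped, E→slot 4.
Slots: [1:F] [2:B] [3:G] [4:E]
Profit = 71 + 76 + 68 + 13 = 228

228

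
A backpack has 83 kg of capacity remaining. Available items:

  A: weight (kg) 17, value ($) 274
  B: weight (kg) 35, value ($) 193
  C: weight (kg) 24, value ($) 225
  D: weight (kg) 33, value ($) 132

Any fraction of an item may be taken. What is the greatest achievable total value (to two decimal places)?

720.00

Sort by value per unit weight and fill in that order.
Order: A (274/17=16.12) > C (225/24=9.38) > B (193/35=5.51) > D (132/33=4.00)
Fill: take A (17 @ 274) → take C (24 @ 225) → take B (35 @ 193) → take 7/33 of D → 28.00; 83/83 used.
Total value = 720.00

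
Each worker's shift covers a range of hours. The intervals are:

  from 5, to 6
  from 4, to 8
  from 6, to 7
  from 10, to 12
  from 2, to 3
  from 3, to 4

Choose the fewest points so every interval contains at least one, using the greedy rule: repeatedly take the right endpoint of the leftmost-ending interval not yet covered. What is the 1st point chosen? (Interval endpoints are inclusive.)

Process intervals by earliest right end; each time one isn't hit yet, stab at its right endpoint.
Sorted: [2,3] [3,4] [5,6] [6,7] [4,8] [10,12]
{[2,3],[3,4]} hit by 3; {[5,6],[6,7],[4,8]} hit by 6; {[10,12]} hit by 12.
Points: 3, 6, 12 (3 total).

3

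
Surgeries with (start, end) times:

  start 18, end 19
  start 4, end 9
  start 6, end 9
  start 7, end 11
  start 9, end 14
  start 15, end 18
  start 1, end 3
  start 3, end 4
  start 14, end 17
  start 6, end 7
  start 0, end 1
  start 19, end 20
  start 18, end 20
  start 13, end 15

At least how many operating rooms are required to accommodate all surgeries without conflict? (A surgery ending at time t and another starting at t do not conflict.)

3

starts: [0, 1, 3, 4, 6, 6, 7, 9, 13, 14, 15, 18, 18, 19]
ends:   [1, 3, 4, 7, 9, 9, 11, 14, 15, 17, 18, 19, 20, 20]
s0→1 e1→0 s1→1 e3→0 s3→1 e4→0 s4→1 s6→2 s6→3  — peak 3.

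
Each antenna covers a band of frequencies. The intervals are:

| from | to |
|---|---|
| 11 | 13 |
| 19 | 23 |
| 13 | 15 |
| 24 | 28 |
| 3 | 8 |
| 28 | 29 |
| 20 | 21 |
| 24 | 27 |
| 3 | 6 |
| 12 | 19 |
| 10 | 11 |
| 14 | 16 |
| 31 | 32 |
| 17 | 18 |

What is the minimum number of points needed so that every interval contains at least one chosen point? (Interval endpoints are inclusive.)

By right end: [3,6]  [3,8]  [10,11]  [11,13]  [13,15]  [14,16]  [17,18]  [12,19]  [20,21]  [19,23]  [24,27]  [24,28]  [28,29]  [31,32]
[3,6] uncovered → point at 6; [10,11] uncovered → point at 11; [13,15] uncovered → point at 15; [17,18] uncovered → point at 18; [20,21] uncovered → point at 21; [24,27] uncovered → point at 27; [28,29] uncovered → point at 29; [31,32] uncovered → point at 32.
Points: 6, 11, 15, 18, 21, 27, 29, 32 (8 total).

8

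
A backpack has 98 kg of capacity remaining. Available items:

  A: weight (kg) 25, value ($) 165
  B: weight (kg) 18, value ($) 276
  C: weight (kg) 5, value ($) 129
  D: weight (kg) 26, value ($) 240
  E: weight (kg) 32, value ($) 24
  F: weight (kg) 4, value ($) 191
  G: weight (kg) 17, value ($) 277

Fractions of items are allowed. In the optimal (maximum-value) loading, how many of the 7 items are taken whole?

6

Sort by value per unit weight and fill in that order.
Order: F (191/4=47.75) > C (129/5=25.80) > G (277/17=16.29) > B (276/18=15.33) > D (240/26=9.23) > A (165/25=6.60) > E (24/32=0.75)
Fill: take F (4 @ 191) → take C (5 @ 129) → take G (17 @ 277) → take B (18 @ 276) → take D (26 @ 240) → take A (25 @ 165) → take 3/32 of E → 2.25; 98/98 used.
6 item(s) taken whole; one partial (take 3/32 of E).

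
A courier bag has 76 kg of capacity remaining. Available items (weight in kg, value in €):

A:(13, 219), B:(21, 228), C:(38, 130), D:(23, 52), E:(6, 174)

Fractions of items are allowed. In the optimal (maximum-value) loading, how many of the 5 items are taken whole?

Sort by value per unit weight and fill in that order.
Ratios (sorted): E 29.00, A 16.85, B 10.86, C 3.42, D 2.26
take E (6 @ 174); take A (13 @ 219); take B (21 @ 228); take 36/38 of C → 123.16. Capacity used 76/76.
3 item(s) taken whole; one partial (take 36/38 of C).

3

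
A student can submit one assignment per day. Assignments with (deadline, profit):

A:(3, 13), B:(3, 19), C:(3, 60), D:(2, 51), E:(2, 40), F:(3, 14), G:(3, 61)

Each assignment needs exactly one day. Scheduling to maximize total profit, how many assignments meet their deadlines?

Profit order: G=61 C=60 D=51 E=40 B=19 F=14 A=13
Assign: G→slot 3, C→slot 2, D→slot 1, E skipped, B skipped, F skipped, A skipped.
Slots: [1:D] [2:C] [3:G]
3 of 7 scheduled.

3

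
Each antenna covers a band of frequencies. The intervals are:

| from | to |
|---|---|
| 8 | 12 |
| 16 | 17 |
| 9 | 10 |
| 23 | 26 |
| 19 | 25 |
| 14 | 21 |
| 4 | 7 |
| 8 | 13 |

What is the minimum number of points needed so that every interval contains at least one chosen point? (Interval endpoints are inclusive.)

4

Process intervals by earliest right end; each time one isn't hit yet, stab at its right endpoint.
Sorted: [4,7] [9,10] [8,12] [8,13] [16,17] [14,21] [19,25] [23,26]
{[4,7]} hit by 7; {[9,10],[8,12],[8,13]} hit by 10; {[16,17],[14,21]} hit by 17; {[19,25],[23,26]} hit by 25.
Points: 7, 10, 17, 25 (4 total).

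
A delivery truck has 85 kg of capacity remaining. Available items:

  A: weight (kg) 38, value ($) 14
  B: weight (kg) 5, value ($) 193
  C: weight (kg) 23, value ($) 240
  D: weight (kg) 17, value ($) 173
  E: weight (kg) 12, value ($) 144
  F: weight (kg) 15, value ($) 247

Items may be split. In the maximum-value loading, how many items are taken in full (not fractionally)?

5

Ratios (sorted): B 38.60, F 16.47, E 12.00, C 10.43, D 10.18, A 0.37
take B (5 @ 193); take F (15 @ 247); take E (12 @ 144); take C (23 @ 240); take D (17 @ 173); take 13/38 of A → 4.79. Capacity used 85/85.
5 item(s) taken whole; one partial (take 13/38 of A).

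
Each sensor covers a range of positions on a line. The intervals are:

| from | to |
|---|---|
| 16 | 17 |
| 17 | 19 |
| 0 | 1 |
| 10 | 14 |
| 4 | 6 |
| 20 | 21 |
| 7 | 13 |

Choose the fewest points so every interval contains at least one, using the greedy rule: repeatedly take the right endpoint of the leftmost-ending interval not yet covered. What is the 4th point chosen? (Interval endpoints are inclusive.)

17

Sort by right endpoint; whenever an interval is uncovered, place a point at its right end.
Sorted: [0,1] [4,6] [7,13] [10,14] [16,17] [17,19] [20,21]
{[0,1]} hit by 1; {[4,6]} hit by 6; {[7,13],[10,14]} hit by 13; {[16,17],[17,19]} hit by 17; {[20,21]} hit by 21.
Points: 1, 6, 13, 17, 21 (5 total).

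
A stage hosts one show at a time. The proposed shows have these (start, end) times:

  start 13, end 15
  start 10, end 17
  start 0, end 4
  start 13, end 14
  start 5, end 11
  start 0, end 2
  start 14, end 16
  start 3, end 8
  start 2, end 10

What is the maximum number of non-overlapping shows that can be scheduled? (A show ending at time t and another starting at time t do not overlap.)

Sorted by end: (0,2)  (0,4)  (3,8)  (2,10)  (5,11)  (13,14)  (13,15)  (14,16)  (10,17)
take (0,2); take (3,8); skip (2,10); skip (5,11); take (13,14); take (14,16).
Selected 4 shows.

4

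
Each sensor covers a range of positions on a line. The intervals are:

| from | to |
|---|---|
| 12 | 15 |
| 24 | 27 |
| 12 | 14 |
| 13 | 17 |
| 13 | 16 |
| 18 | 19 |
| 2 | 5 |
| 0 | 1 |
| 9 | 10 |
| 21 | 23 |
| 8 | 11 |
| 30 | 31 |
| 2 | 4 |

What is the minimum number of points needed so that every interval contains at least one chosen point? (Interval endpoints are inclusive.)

Sort by right endpoint; whenever an interval is uncovered, place a point at its right end.
By right end: [0,1]  [2,4]  [2,5]  [9,10]  [8,11]  [12,14]  [12,15]  [13,16]  [13,17]  [18,19]  [21,23]  [24,27]  [30,31]
[0,1] uncovered → point at 1; [2,4] uncovered → point at 4; [9,10] uncovered → point at 10; [12,14] uncovered → point at 14; [18,19] uncovered → point at 19; [21,23] uncovered → point at 23; [24,27] uncovered → point at 27; [30,31] uncovered → point at 31.
Points: 1, 4, 10, 14, 19, 23, 27, 31 (8 total).

8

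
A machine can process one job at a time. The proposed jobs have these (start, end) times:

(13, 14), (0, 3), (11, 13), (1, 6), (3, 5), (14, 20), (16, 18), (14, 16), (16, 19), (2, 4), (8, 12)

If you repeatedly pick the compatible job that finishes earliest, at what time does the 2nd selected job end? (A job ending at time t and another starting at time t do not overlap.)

By end time: (0,3), (2,4), (3,5), (1,6), (8,12), (11,13), (13,14), (14,16), (16,18), (16,19), (14,20).
Pick (0,3); next start ≥ 3 → (3,5); next start ≥ 5 → (8,12); next start ≥ 12 → (13,14); next start ≥ 14 → (14,16); next start ≥ 16 → (16,18).
Selected: (0,3) (3,5) (8,12) (13,14) (14,16) (16,18)

5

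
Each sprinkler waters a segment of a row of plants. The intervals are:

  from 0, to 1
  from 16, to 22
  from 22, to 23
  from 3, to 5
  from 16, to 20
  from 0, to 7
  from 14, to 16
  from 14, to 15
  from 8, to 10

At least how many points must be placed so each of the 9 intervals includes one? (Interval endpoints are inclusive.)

By right end: [0,1]  [3,5]  [0,7]  [8,10]  [14,15]  [14,16]  [16,20]  [16,22]  [22,23]
[0,1] uncovered → point at 1; [3,5] uncovered → point at 5; [8,10] uncovered → point at 10; [14,15] uncovered → point at 15; [16,20] uncovered → point at 20; [22,23] uncovered → point at 23.
Points: 1, 5, 10, 15, 20, 23 (6 total).

6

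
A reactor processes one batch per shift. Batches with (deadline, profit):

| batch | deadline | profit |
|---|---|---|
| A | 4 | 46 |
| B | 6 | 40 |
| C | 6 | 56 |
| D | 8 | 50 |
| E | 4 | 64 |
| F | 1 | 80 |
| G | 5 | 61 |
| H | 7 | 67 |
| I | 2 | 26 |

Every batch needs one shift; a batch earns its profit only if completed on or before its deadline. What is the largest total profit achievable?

464

By profit: F(d1,80), H(d7,67), E(d4,64), G(d5,61), C(d6,56), D(d8,50), A(d4,46), B(d6,40), I(d2,26)
F→slot 1; H→slot 7; E→slot 4; G→slot 5; C→slot 6; D→slot 8; A→slot 3; B→slot 2; I skipped.
Profit = 80 + 40 + 46 + 64 + 61 + 56 + 67 + 50 = 464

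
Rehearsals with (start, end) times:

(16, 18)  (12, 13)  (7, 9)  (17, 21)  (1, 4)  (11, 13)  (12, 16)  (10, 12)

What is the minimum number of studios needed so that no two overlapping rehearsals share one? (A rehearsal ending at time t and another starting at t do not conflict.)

starts: [1, 7, 10, 11, 12, 12, 16, 17]
ends:   [4, 9, 12, 13, 13, 16, 18, 21]
s1→1 e4→0 s7→1 e9→0 s10→1 s11→2 e12→1 s12→2 s12→3  — peak 3.

3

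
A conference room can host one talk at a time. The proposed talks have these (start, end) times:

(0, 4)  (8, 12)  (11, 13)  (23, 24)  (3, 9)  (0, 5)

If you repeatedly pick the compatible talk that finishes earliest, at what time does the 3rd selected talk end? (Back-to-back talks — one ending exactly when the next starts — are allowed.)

Sorted by end: (0,4)  (0,5)  (3,9)  (8,12)  (11,13)  (23,24)
take (0,4); take (8,12); take (23,24).
Selected: (0,4) (8,12) (23,24)

24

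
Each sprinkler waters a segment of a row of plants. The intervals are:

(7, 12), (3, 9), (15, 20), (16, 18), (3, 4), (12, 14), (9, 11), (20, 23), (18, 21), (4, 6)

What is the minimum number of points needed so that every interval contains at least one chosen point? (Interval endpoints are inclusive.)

Process intervals by earliest right end; each time one isn't hit yet, stab at its right endpoint.
By right end: [3,4]  [4,6]  [3,9]  [9,11]  [7,12]  [12,14]  [16,18]  [15,20]  [18,21]  [20,23]
[3,4] uncovered → point at 4; [9,11] uncovered → point at 11; [12,14] uncovered → point at 14; [16,18] uncovered → point at 18; [20,23] uncovered → point at 23.
Points: 4, 11, 14, 18, 23 (5 total).

5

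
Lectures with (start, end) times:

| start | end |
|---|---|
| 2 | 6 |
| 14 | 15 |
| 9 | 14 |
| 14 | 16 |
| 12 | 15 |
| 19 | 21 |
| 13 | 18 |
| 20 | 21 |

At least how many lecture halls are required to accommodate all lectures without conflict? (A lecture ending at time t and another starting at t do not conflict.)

The answer is the maximum number of intervals overlapping at any instant.
starts: [2, 9, 12, 13, 14, 14, 19, 20]
ends:   [6, 14, 15, 15, 16, 18, 21, 21]
s2→1 e6→0 s9→1 s12→2 s13→3 e14→2 s14→3 s14→4  — peak 4.

4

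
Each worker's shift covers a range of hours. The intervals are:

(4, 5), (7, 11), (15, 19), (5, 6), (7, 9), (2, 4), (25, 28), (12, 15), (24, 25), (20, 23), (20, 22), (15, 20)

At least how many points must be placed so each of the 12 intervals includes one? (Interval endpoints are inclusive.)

6

Process intervals by earliest right end; each time one isn't hit yet, stab at its right endpoint.
By right end: [2,4]  [4,5]  [5,6]  [7,9]  [7,11]  [12,15]  [15,19]  [15,20]  [20,22]  [20,23]  [24,25]  [25,28]
[2,4] uncovered → point at 4; [5,6] uncovered → point at 6; [7,9] uncovered → point at 9; [12,15] uncovered → point at 15; [20,22] uncovered → point at 22; [24,25] uncovered → point at 25.
Points: 4, 6, 9, 15, 22, 25 (6 total).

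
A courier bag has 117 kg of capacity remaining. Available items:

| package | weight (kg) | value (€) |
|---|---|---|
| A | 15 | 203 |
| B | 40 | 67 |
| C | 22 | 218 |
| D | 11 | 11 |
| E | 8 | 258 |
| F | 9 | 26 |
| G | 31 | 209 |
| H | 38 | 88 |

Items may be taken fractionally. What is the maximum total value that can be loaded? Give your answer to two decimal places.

Sort by value per unit weight and fill in that order.
Ratios (sorted): E 32.25, A 13.53, C 9.91, G 6.74, F 2.89, H 2.32, B 1.68, D 1.00
take E (8 @ 258); take A (15 @ 203); take C (22 @ 218); take G (31 @ 209); take F (9 @ 26); take 32/38 of H → 74.11. Capacity used 117/117.
Total value = 988.11

988.11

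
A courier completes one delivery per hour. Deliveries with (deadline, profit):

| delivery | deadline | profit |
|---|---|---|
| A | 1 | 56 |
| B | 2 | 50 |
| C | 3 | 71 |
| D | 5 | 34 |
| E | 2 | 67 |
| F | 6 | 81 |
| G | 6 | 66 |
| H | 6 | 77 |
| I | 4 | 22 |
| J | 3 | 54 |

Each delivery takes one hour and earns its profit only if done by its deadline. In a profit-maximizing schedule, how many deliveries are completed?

Sort by profit descending; place each in the latest free slot ≤ its deadline.
By profit: F(d6,81), H(d6,77), C(d3,71), E(d2,67), G(d6,66), A(d1,56), J(d3,54), B(d2,50), D(d5,34), I(d4,22)
F→slot 6; H→slot 5; C→slot 3; E→slot 2; G→slot 4; A→slot 1; J skipped; B skipped; D skipped; I skipped.
6 of 10 scheduled.

6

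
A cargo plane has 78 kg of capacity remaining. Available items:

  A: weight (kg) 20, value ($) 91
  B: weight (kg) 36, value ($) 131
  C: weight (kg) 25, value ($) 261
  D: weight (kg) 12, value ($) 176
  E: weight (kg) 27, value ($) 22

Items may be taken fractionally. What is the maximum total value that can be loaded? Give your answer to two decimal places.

Sort by value per unit weight and fill in that order.
Ratios (sorted): D 14.67, C 10.44, A 4.55, B 3.64, E 0.81
take D (12 @ 176); take C (25 @ 261); take A (20 @ 91); take 21/36 of B → 76.42. Capacity used 78/78.
Total value = 604.42

604.42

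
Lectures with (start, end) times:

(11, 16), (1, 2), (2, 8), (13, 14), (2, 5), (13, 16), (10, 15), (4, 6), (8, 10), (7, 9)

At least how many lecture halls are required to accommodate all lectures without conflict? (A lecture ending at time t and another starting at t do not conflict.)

4

The answer is the maximum number of intervals overlapping at any instant.
starts: [1, 2, 2, 4, 7, 8, 10, 11, 13, 13]
ends:   [2, 5, 6, 8, 9, 10, 14, 15, 16, 16]
s1→1 e2→0 s2→1 s2→2 s4→3 e5→2 e6→1 s7→2 e8→1 s8→2 e9→1 e10→0 s10→1 s11→2 s13→3 s13→4  — peak 4.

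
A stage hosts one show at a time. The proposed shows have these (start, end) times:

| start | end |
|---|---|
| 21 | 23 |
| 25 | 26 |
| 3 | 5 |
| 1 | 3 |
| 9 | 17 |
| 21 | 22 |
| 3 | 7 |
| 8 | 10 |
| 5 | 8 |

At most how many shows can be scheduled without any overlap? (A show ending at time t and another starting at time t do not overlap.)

Order by finish time; keep every interval that doesn't clash with the previous kept one.
Sorted by end: (1,3)  (3,5)  (3,7)  (5,8)  (8,10)  (9,17)  (21,22)  (21,23)  (25,26)
take (1,3); take (3,5); skip (3,7); take (5,8); take (8,10); take (21,22); take (25,26).
Selected 6 shows.

6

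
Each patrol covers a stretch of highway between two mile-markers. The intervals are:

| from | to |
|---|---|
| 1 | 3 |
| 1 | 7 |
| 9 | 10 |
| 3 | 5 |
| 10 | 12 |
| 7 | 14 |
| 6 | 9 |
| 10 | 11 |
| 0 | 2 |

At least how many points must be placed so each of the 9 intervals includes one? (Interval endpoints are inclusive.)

4

Process intervals by earliest right end; each time one isn't hit yet, stab at its right endpoint.
By right end: [0,2]  [1,3]  [3,5]  [1,7]  [6,9]  [9,10]  [10,11]  [10,12]  [7,14]
[0,2] uncovered → point at 2; [3,5] uncovered → point at 5; [6,9] uncovered → point at 9; [10,11] uncovered → point at 11.
Points: 2, 5, 9, 11 (4 total).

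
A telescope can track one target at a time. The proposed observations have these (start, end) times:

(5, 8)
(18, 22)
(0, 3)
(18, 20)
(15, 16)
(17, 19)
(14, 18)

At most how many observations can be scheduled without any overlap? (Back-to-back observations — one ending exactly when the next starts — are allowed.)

Sort by end time and greedily take each interval whose start is ≥ the last chosen end.
By end time: (0,3), (5,8), (15,16), (14,18), (17,19), (18,20), (18,22).
Pick (0,3); next start ≥ 3 → (5,8); next start ≥ 8 → (15,16); next start ≥ 16 → (17,19).
Selected 4 observations.

4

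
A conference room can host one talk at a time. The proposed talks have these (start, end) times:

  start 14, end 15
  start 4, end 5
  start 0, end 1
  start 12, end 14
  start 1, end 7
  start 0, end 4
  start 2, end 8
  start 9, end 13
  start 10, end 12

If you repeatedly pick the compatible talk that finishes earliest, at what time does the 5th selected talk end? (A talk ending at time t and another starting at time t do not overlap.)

15

Sorted by end: (0,1)  (0,4)  (4,5)  (1,7)  (2,8)  (10,12)  (9,13)  (12,14)  (14,15)
take (0,1); take (4,5); take (10,12); skip (9,13); take (12,14); take (14,15).
Selected: (0,1) (4,5) (10,12) (12,14) (14,15)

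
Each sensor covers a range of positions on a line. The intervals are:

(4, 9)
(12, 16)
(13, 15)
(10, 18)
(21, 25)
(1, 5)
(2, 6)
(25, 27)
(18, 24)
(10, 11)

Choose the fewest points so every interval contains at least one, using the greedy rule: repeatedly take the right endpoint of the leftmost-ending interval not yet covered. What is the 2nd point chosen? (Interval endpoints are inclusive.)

Sort by right endpoint; whenever an interval is uncovered, place a point at its right end.
By right end: [1,5]  [2,6]  [4,9]  [10,11]  [13,15]  [12,16]  [10,18]  [18,24]  [21,25]  [25,27]
[1,5] uncovered → point at 5; [10,11] uncovered → point at 11; [13,15] uncovered → point at 15; [18,24] uncovered → point at 24; [25,27] uncovered → point at 27.
Points: 5, 11, 15, 24, 27 (5 total).

11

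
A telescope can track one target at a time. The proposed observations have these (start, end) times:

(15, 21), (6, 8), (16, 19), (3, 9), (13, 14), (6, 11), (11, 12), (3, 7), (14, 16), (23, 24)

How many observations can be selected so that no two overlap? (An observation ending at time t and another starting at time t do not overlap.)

6

Greedy by earliest finish: after sorting by end time, pick each interval compatible with the last pick.
By end time: (3,7), (6,8), (3,9), (6,11), (11,12), (13,14), (14,16), (16,19), (15,21), (23,24).
Pick (3,7); next start ≥ 7 → (11,12); next start ≥ 12 → (13,14); next start ≥ 14 → (14,16); next start ≥ 16 → (16,19); next start ≥ 19 → (23,24).
Selected 6 observations.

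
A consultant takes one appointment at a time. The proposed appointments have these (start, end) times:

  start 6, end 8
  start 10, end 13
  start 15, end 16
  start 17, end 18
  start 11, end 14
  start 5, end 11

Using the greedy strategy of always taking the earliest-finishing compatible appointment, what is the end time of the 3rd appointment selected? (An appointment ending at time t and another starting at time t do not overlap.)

16

Sort by end time and greedily take each interval whose start is ≥ the last chosen end.
Sorted by end: (6,8)  (5,11)  (10,13)  (11,14)  (15,16)  (17,18)
take (6,8); take (10,13); take (15,16); take (17,18).
Selected: (6,8) (10,13) (15,16) (17,18)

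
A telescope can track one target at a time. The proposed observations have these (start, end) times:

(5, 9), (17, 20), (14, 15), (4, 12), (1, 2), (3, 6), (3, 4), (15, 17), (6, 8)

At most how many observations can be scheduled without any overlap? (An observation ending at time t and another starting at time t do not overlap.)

6

Order by finish time; keep every interval that doesn't clash with the previous kept one.
By end time: (1,2), (3,4), (3,6), (6,8), (5,9), (4,12), (14,15), (15,17), (17,20).
Pick (1,2); next start ≥ 2 → (3,4); next start ≥ 4 → (6,8); next start ≥ 8 → (14,15); next start ≥ 15 → (15,17); next start ≥ 17 → (17,20).
Selected 6 observations.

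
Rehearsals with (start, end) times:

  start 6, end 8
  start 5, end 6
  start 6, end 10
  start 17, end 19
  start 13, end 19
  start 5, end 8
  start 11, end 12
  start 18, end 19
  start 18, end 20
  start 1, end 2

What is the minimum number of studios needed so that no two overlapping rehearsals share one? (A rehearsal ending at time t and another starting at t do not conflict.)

Count concurrent intervals with a sweep; the peak is the room count.
starts: [1, 5, 5, 6, 6, 11, 13, 17, 18, 18]
ends:   [2, 6, 8, 8, 10, 12, 19, 19, 19, 20]
s1→1 e2→0 s5→1 s5→2 e6→1 s6→2 s6→3 e8→2 e8→1 e10→0 s11→1 e12→0 s13→1 s17→2 s18→3 s18→4  — peak 4.

4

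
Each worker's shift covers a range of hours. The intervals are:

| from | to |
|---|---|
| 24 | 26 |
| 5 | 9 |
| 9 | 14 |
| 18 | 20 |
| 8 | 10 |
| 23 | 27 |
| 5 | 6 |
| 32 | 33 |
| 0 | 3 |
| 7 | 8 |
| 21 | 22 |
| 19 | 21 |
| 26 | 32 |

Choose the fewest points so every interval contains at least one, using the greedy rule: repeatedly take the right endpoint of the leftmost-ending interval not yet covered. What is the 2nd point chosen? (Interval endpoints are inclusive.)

By right end: [0,3]  [5,6]  [7,8]  [5,9]  [8,10]  [9,14]  [18,20]  [19,21]  [21,22]  [24,26]  [23,27]  [26,32]  [32,33]
[0,3] uncovered → point at 3; [5,6] uncovered → point at 6; [7,8] uncovered → point at 8; [9,14] uncovered → point at 14; [18,20] uncovered → point at 20; [21,22] uncovered → point at 22; [24,26] uncovered → point at 26; [32,33] uncovered → point at 33.
Points: 3, 6, 8, 14, 20, 22, 26, 33 (8 total).

6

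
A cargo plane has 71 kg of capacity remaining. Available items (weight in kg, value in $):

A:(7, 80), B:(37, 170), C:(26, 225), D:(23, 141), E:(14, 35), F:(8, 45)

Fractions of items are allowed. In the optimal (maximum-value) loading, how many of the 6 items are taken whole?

Sort by value per unit weight and fill in that order.
Ratios (sorted): A 11.43, C 8.65, D 6.13, F 5.62, B 4.59, E 2.50
take A (7 @ 80); take C (26 @ 225); take D (23 @ 141); take F (8 @ 45); take 7/37 of B → 32.16. Capacity used 71/71.
4 item(s) taken whole; one partial (take 7/37 of B).

4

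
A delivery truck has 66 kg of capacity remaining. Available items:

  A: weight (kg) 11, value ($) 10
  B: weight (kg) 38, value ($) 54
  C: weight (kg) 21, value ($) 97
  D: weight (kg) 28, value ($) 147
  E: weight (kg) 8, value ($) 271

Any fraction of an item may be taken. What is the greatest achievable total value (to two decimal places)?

Greedy by value/weight ratio, highest first.
Ratios (sorted): E 33.88, D 5.25, C 4.62, B 1.42, A 0.91
take E (8 @ 271); take D (28 @ 147); take C (21 @ 97); take 9/38 of B → 12.79. Capacity used 66/66.
Total value = 527.79

527.79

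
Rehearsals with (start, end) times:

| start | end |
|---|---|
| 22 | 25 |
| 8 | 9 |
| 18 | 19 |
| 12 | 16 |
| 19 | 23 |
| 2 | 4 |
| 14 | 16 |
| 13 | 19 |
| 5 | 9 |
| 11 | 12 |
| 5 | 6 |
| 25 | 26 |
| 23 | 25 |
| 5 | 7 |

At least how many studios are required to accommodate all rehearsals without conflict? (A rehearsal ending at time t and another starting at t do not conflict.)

3

Count concurrent intervals with a sweep; the peak is the room count.
Events (time:±→running): 2:+→1 4:-→0 5:+→1 5:+→2 5:+→3 … peak 3.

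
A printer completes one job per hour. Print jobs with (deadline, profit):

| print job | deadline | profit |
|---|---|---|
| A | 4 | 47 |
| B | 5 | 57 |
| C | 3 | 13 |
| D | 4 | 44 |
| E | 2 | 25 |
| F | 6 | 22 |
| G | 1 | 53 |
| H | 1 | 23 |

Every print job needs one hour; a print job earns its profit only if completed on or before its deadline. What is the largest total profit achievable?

248

Sort by profit descending; place each in the latest free slot ≤ its deadline.
Profit order: B=57 G=53 A=47 D=44 E=25 H=23 F=22 C=13
Assign: B→slot 5, G→slot 1, A→slot 4, D→slot 3, E→slot 2, H skipped, F→slot 6, C skipped.
Slots: [1:G] [2:E] [3:D] [4:A] [5:B] [6:F]
Profit = 53 + 25 + 44 + 47 + 57 + 22 = 248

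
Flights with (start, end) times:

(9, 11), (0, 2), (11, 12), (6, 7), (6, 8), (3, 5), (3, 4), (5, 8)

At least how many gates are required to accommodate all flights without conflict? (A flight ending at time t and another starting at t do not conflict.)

3

Count concurrent intervals with a sweep; the peak is the room count.
starts: [0, 3, 3, 5, 6, 6, 9, 11]
ends:   [2, 4, 5, 7, 8, 8, 11, 12]
s0→1 e2→0 s3→1 s3→2 e4→1 e5→0 s5→1 s6→2 s6→3  — peak 3.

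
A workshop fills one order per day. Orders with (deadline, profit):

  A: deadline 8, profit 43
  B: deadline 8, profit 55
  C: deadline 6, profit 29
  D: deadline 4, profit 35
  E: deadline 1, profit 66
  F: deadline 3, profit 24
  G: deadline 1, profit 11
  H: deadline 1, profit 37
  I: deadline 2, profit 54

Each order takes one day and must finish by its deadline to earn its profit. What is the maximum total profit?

Sort by profit descending; place each in the latest free slot ≤ its deadline.
By profit: E(d1,66), B(d8,55), I(d2,54), A(d8,43), H(d1,37), D(d4,35), C(d6,29), F(d3,24), G(d1,11)
E→slot 1; B→slot 8; I→slot 2; A→slot 7; H skipped; D→slot 4; C→slot 6; F→slot 3; G skipped.
Profit = 66 + 54 + 24 + 35 + 29 + 43 + 55 = 306

306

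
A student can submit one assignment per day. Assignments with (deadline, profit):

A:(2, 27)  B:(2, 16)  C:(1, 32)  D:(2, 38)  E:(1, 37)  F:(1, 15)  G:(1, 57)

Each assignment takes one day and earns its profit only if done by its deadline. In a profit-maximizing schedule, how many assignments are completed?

2

Take jobs in profit order; each goes to the latest open slot no later than its deadline.
By profit: G(d1,57), D(d2,38), E(d1,37), C(d1,32), A(d2,27), B(d2,16), F(d1,15)
G→slot 1; D→slot 2; E skipped; C skipped; A skipped; B skipped; F skipped.
2 of 7 scheduled.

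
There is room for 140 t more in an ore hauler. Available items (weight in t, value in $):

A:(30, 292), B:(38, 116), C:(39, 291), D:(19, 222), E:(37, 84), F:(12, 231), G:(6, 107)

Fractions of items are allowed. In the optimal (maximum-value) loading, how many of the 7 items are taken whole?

Sort by value per unit weight and fill in that order.
Order: F (231/12=19.25) > G (107/6=17.83) > D (222/19=11.68) > A (292/30=9.73) > C (291/39=7.46) > B (116/38=3.05) > E (84/37=2.27)
Fill: take F (12 @ 231) → take G (6 @ 107) → take D (19 @ 222) → take A (30 @ 292) → take C (39 @ 291) → take 34/38 of B → 103.79; 140/140 used.
5 item(s) taken whole; one partial (take 34/38 of B).

5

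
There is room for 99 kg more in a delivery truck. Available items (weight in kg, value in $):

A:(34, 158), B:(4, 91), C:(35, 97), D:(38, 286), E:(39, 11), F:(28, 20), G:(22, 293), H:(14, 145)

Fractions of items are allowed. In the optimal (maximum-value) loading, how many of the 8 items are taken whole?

4

Greedy by value/weight ratio, highest first.
Ratios (sorted): B 22.75, G 13.32, H 10.36, D 7.53, A 4.65, C 2.77, F 0.71, E 0.28
take B (4 @ 91); take G (22 @ 293); take H (14 @ 145); take D (38 @ 286); take 21/34 of A → 97.59. Capacity used 99/99.
4 item(s) taken whole; one partial (take 21/34 of A).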